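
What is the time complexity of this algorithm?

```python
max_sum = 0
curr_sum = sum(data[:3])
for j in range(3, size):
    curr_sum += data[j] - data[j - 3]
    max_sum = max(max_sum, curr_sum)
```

Time complexity: O(n).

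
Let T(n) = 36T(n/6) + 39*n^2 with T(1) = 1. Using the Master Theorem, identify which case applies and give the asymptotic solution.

a=36, b=6, f(n)=39*n^2.
log_6(36) = 2, so n^(log_b(a)) = n^2.
f(n) = Theta(n^2), so Case 2 applies.
T(n) = Theta(n^2 log n).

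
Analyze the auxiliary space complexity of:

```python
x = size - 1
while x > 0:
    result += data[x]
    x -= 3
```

Space complexity: O(1).
Only a constant amount of auxiliary storage is used; nothing grows with n.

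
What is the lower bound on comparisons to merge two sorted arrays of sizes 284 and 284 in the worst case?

Adversary: with |284 - 284| <= 1 the inputs can be fully interleaved so that every adjacent pair in the merged output comes from different arrays. Then each of the 567 adjacent pairs must be directly compared, or the algorithm cannot determine their relative order. Standard merge meets this bound.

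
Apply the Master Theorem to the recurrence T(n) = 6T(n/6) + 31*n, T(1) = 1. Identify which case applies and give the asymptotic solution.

a=6, b=6, f(n)=31*n.
log_6(6) = 1, so n^(log_b(a)) = n.
f(n) = Theta(n), so Case 2 applies.
T(n) = Theta(n log n).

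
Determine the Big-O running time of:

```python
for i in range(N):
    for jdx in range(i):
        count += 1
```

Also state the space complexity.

Time complexity: O(n^2).
Space complexity: O(1).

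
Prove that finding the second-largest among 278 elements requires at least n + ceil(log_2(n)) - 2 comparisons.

Lower bound (adversary): identifying the maximum requires 278-1 comparisons (each eliminates one candidate). Assign weight 1 to each element; on each comparison the adversary lets the heavier side win and gives it the loser's weight. The max ends with weight 278, but each comparison it wins at most doubles its weight, so the max must win >= ceil(log_2(278)) = 9 comparisons. The second-largest is one of those 9 direct losers to the max, and identifying which one is largest needs >= 9-1 further comparisons. Total >= 278-1 + 9-1 = 285.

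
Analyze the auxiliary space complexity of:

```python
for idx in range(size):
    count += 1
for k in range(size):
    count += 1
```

Space complexity: O(1).
Only a constant amount of auxiliary storage is used; nothing grows with n.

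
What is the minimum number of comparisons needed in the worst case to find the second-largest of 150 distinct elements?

Lower bound: finding the max needs 150-1 comparisons. By the adversary weight-doubling argument, the max must personally win >= ceil(log_2(150)) = 8 comparisons; the 2nd-largest is among those 8 losers, needing 8-1 more comparisons. Total >= 150-1 + 8-1 = 156. A balanced knockout tournament achieves this.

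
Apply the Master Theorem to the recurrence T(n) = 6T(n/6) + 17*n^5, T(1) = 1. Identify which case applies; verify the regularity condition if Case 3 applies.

a=6, b=6, f(n)=17*n^5.
log_6(6) = 1 < 5.
f(n) = Omega(n^(1+epsilon)) for some epsilon > 0, so Case 3 is the candidate.
Regularity: a*f(n/b) = 6*17*(n/6)^5 = (6/7776)*17*n^5 <= c*f(n) with c = 6/7776 < 1. Satisfied.
Case 3: T(n) = Theta(n^5).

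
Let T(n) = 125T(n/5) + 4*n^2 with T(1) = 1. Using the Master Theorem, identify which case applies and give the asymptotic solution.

a=125, b=5, f(n)=4*n^2.
log_5(125) = 3 > 2.
Since f(n) = O(n^2) is polynomially smaller than n^3, Case 1 applies.
T(n) = Theta(n^3).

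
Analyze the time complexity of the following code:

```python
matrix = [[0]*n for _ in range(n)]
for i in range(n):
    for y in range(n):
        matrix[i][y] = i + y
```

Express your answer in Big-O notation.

Time complexity: O(n^2).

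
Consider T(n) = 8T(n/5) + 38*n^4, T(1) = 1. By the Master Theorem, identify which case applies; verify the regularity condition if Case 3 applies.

a=8, b=5, f(n)=38*n^4.
log_5(8) = 1.292 < 4.
f(n) = Omega(n^(1.292+epsilon)) for some epsilon > 0, so Case 3 is the candidate.
Regularity: a*f(n/b) = 8*38*(n/5)^4 = (8/625)*38*n^4 <= c*f(n) with c = 8/625 < 1. Satisfied.
Case 3: T(n) = Theta(n^4).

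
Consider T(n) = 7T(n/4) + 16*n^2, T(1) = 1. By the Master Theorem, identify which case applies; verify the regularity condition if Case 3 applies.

a=7, b=4, f(n)=16*n^2.
log_4(7) = 1.404 < 2.
f(n) = Omega(n^(1.404+epsilon)) for some epsilon > 0, so Case 3 is the candidate.
Regularity: a*f(n/b) = 7*16*(n/4)^2 = (7/16)*16*n^2 <= c*f(n) with c = 7/16 < 1. Satisfied.
Case 3: T(n) = Theta(n^2).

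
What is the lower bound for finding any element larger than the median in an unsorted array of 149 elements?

To find an element larger than the median of 149 elements, we must see Omega(n) elements. Without seeing enough elements, an adversary can make any unseen element the median.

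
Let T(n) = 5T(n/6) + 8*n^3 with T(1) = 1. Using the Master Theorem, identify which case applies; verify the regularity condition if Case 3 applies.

a=5, b=6, f(n)=8*n^3.
log_6(5) = 0.8982 < 3.
f(n) = Omega(n^(0.8982+epsilon)) for some epsilon > 0, so Case 3 is the candidate.
Regularity: a*f(n/b) = 5*8*(n/6)^3 = (5/216)*8*n^3 <= c*f(n) with c = 5/216 < 1. Satisfied.
Case 3: T(n) = Theta(n^3).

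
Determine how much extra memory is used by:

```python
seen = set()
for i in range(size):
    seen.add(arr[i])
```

Space complexity: O(n).
Auxiliary storage grows linearly with the input size n in the worst case.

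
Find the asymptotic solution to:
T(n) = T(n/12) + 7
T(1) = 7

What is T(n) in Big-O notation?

Each step divides n by 12 and adds 7. After log_12(n) steps, T(n) = O(log n).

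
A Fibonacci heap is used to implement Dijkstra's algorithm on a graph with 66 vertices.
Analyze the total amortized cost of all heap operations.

Dijkstra performs 66 insert, 66 extract-min, and at most E decrease-key operations. With Fibonacci heap: insert O(1) amortized, extract-min O(log n) amortized, decrease-key O(1) amortized. Total with n = 66: O(n * 1 + n * log n + E * 1) = O(n log n + E).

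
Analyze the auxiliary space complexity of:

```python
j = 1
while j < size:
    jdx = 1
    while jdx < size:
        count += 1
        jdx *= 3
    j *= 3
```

Space complexity: O(1).
Only a constant amount of auxiliary storage is used; nothing grows with n.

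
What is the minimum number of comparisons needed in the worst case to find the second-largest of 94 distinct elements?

Lower bound: finding the max needs 94-1 comparisons. By the adversary weight-doubling argument, the max must personally win >= ceil(log_2(94)) = 7 comparisons; the 2nd-largest is among those 7 losers, needing 7-1 more comparisons. Total >= 94-1 + 7-1 = 99. A balanced knockout tournament achieves this.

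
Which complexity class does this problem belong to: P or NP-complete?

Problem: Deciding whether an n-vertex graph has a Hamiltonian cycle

This problem is NP-complete: one of Karp's 21 NP-complete problems.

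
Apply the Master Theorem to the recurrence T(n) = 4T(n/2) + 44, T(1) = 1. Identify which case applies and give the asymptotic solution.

a=4, b=2, f(n)=44.
log_2(4) = 2 > 0.
Since f(n) = O(n^0) is polynomially smaller than n^2, Case 1 applies.
T(n) = Theta(n^2).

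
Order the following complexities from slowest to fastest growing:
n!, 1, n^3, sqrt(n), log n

Ordered by growth rate: 1 < log n < sqrt(n) < n^3 < n!.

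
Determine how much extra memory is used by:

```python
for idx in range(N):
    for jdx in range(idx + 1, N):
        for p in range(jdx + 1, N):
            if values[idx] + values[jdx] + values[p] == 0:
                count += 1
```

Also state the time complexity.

Space complexity: O(1).
Only a constant amount of auxiliary storage is used; nothing grows with n.
Time complexity: O(n^3).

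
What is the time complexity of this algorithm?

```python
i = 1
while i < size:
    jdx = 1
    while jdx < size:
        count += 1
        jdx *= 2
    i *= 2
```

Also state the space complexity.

Time complexity: O(log^2 n).
Space complexity: O(1).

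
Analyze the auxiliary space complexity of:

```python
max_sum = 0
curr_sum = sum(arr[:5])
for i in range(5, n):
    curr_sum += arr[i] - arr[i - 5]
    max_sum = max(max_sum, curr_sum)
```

Space complexity: O(1).
Only a constant amount of auxiliary storage is used; nothing grows with n.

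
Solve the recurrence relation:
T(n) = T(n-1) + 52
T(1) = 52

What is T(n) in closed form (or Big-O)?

Unrolling: T(n) = T(n-1) + 52 = T(n-2) + 2*52 = ... = T(1) + (n-1)*52 = 52 + (n-1)*52 = 52n.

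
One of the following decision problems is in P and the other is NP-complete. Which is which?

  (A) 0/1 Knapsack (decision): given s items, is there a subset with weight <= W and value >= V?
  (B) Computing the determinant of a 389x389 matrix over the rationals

(A) is NP-complete: reduces from Subset Sum.
(B) is P: Gaussian elimination runs in O(n^3).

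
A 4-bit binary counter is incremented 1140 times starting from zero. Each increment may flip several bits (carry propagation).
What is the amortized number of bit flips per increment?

Bit i flips on every 2^i-th increment, so over 1140 increments bit i flips floor(1140/2^i) times. Summing over i: total flips < 2 * 1140. Amortized: < 2 = O(1) per increment.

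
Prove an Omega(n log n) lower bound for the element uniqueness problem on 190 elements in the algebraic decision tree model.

In the algebraic decision tree model, element uniqueness on 190 elements is equivalent to determining which cell of an arrangement of C(190,2) = 17955 hyperplanes x_i = x_j contains the input point. Ben-Or's theorem shows this requires Omega(n log n).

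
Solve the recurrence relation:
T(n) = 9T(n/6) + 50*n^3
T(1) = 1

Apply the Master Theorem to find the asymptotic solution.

a=9, b=6, f(n)=50*n^3. log_6(9) = 1.226 < 3. Case 3: T(n) = O(n^3).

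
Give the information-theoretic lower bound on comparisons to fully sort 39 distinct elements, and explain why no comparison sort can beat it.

A comparison sort is a binary decision tree whose leaves are the 39! = 20397882081197443358640281739902897356800000000 possible output permutations. A binary tree with L leaves has height >= ceil(log_2(L)). So any comparison sort needs >= ceil(log_2(39!)) = 154 comparisons in the worst case.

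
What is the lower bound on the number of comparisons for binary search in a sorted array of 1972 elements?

With 1972 possible positions, we need at least ceil(log_2(1972)) = 11 comparisons. Each comparison splits the remaining candidates by at most half.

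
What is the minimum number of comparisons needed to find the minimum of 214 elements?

Finding the minimum requires 213 comparisons, identical reasoning to finding the maximum. Each comparison eliminates one candidate.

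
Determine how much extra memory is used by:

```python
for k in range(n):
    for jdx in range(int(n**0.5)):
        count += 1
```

Space complexity: O(1).
Only a constant amount of auxiliary storage is used; nothing grows with n.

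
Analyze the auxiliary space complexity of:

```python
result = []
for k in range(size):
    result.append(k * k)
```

Space complexity: O(n).
Auxiliary storage grows linearly with the input size n in the worst case.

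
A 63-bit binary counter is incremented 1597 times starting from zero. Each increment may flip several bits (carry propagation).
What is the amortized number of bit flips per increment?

Bit i flips on every 2^i-th increment, so over 1597 increments bit i flips floor(1597/2^i) times. Summing over i: total flips < 2 * 1597. Amortized: < 2 = O(1) per increment.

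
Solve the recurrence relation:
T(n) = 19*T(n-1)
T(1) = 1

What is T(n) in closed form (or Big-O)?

Each step multiplies by 19. T(n) = T(1)*19^(n-1) = 19^(n-1).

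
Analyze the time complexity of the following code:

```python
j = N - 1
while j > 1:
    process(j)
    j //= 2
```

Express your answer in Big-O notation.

Time complexity: O(log n).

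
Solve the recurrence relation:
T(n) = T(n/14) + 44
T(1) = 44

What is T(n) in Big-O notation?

Each step divides n by 14 and adds 44. After log_14(n) steps, T(n) = O(log n).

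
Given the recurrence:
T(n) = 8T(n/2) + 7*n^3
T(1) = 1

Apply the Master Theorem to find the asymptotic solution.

a=8, b=2, f(n)=7*n^3. log_2(8) = 3. Case 2: T(n) = O(n^3 log n).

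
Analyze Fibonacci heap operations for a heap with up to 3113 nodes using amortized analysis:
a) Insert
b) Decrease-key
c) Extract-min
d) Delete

Fibonacci heaps use lazy consolidation. Potential function Phi = t + 2m (t = number of trees, m = marked nodes).
- Insert: O(1) actual, Delta Phi = +1 (one new tree) => O(1) amortized.
- Decrease-key: with c cascading cuts, actual cost is O(c); Delta Phi <= c - 2(c-1) + 2 = 4 - c (c new trees; >= c-1 marks cleared; <= 1 new mark). Amortized O(c) + (4 - c) = O(1).
- Extract-min: O(D(n) + t) actual; consolidation drops t to <= D(n)+1, so Delta Phi pays for the t term. D(n) = O(log n) for n = 3113 => O(log n) amortized.
- Delete: decrease-key to -inf then extract-min = O(log n).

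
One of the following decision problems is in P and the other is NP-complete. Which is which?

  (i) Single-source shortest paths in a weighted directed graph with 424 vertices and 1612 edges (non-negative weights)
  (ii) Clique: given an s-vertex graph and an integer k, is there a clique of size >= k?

(i) is P: Dijkstra's algorithm runs in O((V+E) log V).
(ii) is NP-complete: complement of Independent Set / Vertex Cover (with k part of the input).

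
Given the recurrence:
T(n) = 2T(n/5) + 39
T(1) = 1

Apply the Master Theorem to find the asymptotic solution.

a=2, b=5, f(n)=39. log_5(2) = 0.4307. Case 1 of Master Theorem: T(n) = O(n^0.4307).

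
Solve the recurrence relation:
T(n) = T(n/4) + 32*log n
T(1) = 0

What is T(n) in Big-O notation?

Each of the log_4(n) levels adds O(log n). T(n) = O(log^2 n).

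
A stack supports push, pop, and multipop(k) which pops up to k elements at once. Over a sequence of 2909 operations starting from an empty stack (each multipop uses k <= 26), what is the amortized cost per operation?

Each element is pushed exactly once and popped at most once (whether by pop or as part of a multipop). So the total number of individual pops over the whole sequence is at most the number of pushes, which is at most 2909. Total work <= 2 * 2909, hence O(1) amortized per operation.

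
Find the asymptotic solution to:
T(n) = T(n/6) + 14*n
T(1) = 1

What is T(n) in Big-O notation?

Geometric series: 14*n*(1 + 1/6 + 1/6^2 + ...) = O(n). T(n) = O(n).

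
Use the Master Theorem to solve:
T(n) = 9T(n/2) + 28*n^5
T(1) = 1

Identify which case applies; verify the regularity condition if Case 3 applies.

a=9, b=2, f(n)=28*n^5.
log_2(9) = 3.17 < 5.
f(n) = Omega(n^(3.17+epsilon)) for some epsilon > 0, so Case 3 is the candidate.
Regularity: a*f(n/b) = 9*28*(n/2)^5 = (9/32)*28*n^5 <= c*f(n) with c = 9/32 < 1. Satisfied.
Case 3: T(n) = Theta(n^5).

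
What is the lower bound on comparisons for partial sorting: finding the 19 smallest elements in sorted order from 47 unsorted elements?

Finding 19 smallest of 47 in sorted order: Omega(47) to identify the 19 smallest, plus Omega(19 log 19) to sort them. Total: Omega(n + k log k).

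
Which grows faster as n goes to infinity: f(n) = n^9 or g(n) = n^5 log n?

f(n) = n^9 grows faster: n^9 / (n^5 log n) = n^4/log n -> infinity.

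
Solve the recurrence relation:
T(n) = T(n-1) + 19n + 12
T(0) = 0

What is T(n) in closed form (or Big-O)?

Dominant term in sum is 19*sum(i, i=1..n) = 19*n*(n+1)/2 = O(n^2).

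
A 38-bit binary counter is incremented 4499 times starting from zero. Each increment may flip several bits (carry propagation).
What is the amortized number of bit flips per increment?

Bit i flips on every 2^i-th increment, so over 4499 increments bit i flips floor(4499/2^i) times. Summing over i: total flips < 2 * 4499. Amortized: < 2 = O(1) per increment.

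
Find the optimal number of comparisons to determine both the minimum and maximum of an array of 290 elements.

Naive approach: 578 comparisons (289 for max + 289 for min).
Optimal: Compare elements in pairs first (floor(n/2) = 145 comparisons), then find max among winners and min among losers (144 comparisons each).
Total: ceil(3n/2) - 2 = 433 comparisons. An adversary argument shows this is also a lower bound.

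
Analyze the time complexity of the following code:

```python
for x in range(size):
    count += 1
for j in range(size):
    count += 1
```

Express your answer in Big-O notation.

Time complexity: O(n).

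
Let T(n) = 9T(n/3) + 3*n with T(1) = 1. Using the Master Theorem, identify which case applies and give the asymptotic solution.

a=9, b=3, f(n)=3*n.
log_3(9) = 2 > 1.
Since f(n) = O(n^1) is polynomially smaller than n^2, Case 1 applies.
T(n) = Theta(n^2).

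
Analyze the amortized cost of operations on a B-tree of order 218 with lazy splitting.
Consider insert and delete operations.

In a B-tree of order 218, a node splits when it has 218 keys. With lazy splitting, we use potential Phi = number of full nodes + number of near-empty nodes. Each split costs O(1) but reduces potential. Between splits, at least 109 insertions must occur in that node. Amortized structural cost is O(1) per operation, plus O(log_218 n) traversal.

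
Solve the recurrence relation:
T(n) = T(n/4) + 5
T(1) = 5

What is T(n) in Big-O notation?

Each step divides n by 4 and adds 5. After log_4(n) steps, T(n) = O(log n).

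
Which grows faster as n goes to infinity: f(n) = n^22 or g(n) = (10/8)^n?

g(n) = (10/8)^n grows faster: (10/8)^n is exponential with base 10/8 > 1, dominating every polynomial.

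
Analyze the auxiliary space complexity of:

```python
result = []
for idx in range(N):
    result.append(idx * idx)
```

Space complexity: O(n).
Auxiliary storage grows linearly with the input size n in the worst case.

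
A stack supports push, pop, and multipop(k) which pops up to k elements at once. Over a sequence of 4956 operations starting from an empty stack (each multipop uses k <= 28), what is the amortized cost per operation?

Each element is pushed exactly once and popped at most once (whether by pop or as part of a multipop). So the total number of individual pops over the whole sequence is at most the number of pushes, which is at most 4956. Total work <= 2 * 4956, hence O(1) amortized per operation.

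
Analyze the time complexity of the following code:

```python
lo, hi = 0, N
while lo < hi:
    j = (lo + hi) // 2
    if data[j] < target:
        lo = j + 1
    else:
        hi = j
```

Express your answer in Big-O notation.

Time complexity: O(log n).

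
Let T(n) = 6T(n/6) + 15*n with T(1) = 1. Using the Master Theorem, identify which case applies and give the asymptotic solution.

a=6, b=6, f(n)=15*n.
log_6(6) = 1, so n^(log_b(a)) = n.
f(n) = Theta(n), so Case 2 applies.
T(n) = Theta(n log n).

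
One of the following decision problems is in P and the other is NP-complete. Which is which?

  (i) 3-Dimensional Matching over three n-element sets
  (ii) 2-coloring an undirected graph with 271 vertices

(i) is NP-complete: one of Karp's 21 NP-complete problems.
(ii) is P: 2-coloring is bipartiteness testing via BFS, O(V+E).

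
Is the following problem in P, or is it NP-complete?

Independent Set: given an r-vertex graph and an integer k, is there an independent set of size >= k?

This problem is NP-complete: complement of Clique (with k part of the input).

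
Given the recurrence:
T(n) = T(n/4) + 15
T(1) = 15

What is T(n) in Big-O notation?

Each step divides n by 4 and adds 15. After log_4(n) steps, T(n) = O(log n).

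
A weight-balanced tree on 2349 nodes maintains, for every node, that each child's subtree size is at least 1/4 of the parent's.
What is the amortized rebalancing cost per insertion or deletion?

With balance ratio 1/4, tree height is O(log_{4/1}(2349)) = O(log n). A rebalance at a node of size s costs O(s) but requires Omega(s) updates in that subtree to retrigger. Summed over the O(log n) ancestors of the touched leaf, amortized rebalancing is O(log n).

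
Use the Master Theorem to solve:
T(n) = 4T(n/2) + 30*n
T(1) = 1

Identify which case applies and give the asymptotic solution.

a=4, b=2, f(n)=30*n.
log_2(4) = 2 > 1.
Since f(n) = O(n^1) is polynomially smaller than n^2, Case 1 applies.
T(n) = Theta(n^2).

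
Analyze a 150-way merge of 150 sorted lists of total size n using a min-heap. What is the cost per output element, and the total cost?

Maintain a min-heap of size 150 holding the current head of each list. Each output step does one extract-min (O(log 150)) and one insert of that list's next element (O(log 150)). Each of the n elements passes through the heap exactly once, so the total cost is O(n log 150), i.e. O(log 150) per output element.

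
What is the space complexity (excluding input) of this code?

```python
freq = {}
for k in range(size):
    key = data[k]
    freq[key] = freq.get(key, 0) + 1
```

Space complexity: O(n).
Auxiliary storage grows linearly with the input size n in the worst case.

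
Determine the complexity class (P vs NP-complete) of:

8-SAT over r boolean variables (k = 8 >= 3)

This problem is NP-complete: 3-SAT is NP-complete (Cook-Levin); k-SAT for k>=3 reduces from 3-SAT.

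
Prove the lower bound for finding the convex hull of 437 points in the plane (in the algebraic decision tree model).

Reduction from sorting: given 437 numbers x_1,...,x_{437}, map x_i to the point (x_i, x_i^2) on the parabola y = x^2. All points are on the convex hull, and walking the hull gives them in sorted x-order. Since sorting requires Omega(n log n), so does planar convex hull.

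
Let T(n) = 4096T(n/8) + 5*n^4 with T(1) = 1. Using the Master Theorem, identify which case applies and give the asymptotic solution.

a=4096, b=8, f(n)=5*n^4.
log_8(4096) = 4, so n^(log_b(a)) = n^4.
f(n) = Theta(n^4), so Case 2 applies.
T(n) = Theta(n^4 log n).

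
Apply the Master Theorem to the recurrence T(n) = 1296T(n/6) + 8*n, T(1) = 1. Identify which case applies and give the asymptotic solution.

a=1296, b=6, f(n)=8*n.
log_6(1296) = 4 > 1.
Since f(n) = O(n^1) is polynomially smaller than n^4, Case 1 applies.
T(n) = Theta(n^4).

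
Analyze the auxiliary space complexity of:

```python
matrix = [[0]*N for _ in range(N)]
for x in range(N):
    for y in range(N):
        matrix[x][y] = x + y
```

Space complexity: O(n^2).
A 2D structure of size n x n is allocated.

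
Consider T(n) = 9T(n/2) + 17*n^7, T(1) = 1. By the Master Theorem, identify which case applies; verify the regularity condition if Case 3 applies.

a=9, b=2, f(n)=17*n^7.
log_2(9) = 3.17 < 7.
f(n) = Omega(n^(3.17+epsilon)) for some epsilon > 0, so Case 3 is the candidate.
Regularity: a*f(n/b) = 9*17*(n/2)^7 = (9/128)*17*n^7 <= c*f(n) with c = 9/128 < 1. Satisfied.
Case 3: T(n) = Theta(n^7).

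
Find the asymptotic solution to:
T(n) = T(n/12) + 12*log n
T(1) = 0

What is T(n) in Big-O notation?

Each of the log_12(n) levels adds O(log n). T(n) = O(log^2 n).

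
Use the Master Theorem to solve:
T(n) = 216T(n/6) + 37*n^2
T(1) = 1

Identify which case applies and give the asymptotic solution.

a=216, b=6, f(n)=37*n^2.
log_6(216) = 3 > 2.
Since f(n) = O(n^2) is polynomially smaller than n^3, Case 1 applies.
T(n) = Theta(n^3).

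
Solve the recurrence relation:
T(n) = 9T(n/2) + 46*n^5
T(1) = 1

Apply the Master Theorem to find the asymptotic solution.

a=9, b=2, f(n)=46*n^5. log_2(9) = 3.17 < 5. Case 3: T(n) = O(n^5).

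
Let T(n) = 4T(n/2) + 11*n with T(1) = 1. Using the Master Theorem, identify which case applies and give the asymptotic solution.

a=4, b=2, f(n)=11*n.
log_2(4) = 2 > 1.
Since f(n) = O(n^1) is polynomially smaller than n^2, Case 1 applies.
T(n) = Theta(n^2).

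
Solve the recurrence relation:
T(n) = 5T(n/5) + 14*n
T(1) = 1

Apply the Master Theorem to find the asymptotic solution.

a=5, b=5, f(n)=14*n. log_5(5) = 1. Case 2: T(n) = O(n log n).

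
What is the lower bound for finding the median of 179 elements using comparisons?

To find the median of 179 elements, every element must be compared at least once, so the lower bound is Omega(n). The BFPRT algorithm achieves O(n), making this tight.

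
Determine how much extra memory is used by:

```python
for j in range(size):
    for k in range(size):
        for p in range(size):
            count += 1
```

Space complexity: O(1).
Only a constant amount of auxiliary storage is used; nothing grows with n.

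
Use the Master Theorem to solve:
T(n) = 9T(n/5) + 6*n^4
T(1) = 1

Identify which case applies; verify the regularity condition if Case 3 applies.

a=9, b=5, f(n)=6*n^4.
log_5(9) = 1.365 < 4.
f(n) = Omega(n^(1.365+epsilon)) for some epsilon > 0, so Case 3 is the candidate.
Regularity: a*f(n/b) = 9*6*(n/5)^4 = (9/625)*6*n^4 <= c*f(n) with c = 9/625 < 1. Satisfied.
Case 3: T(n) = Theta(n^4).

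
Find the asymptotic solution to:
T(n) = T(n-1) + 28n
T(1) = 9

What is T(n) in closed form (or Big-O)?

Unrolling: T(n) = 9 + 28*(2 + 3 + ... + n) = 9 + 28*(n(n+1)/2 - 1) = O(n^2).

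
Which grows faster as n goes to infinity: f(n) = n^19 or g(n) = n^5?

f(n) = n^19 grows faster: n^19/n^5 = n^14 -> infinity.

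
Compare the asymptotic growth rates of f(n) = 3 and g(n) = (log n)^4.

g(n) = (log n)^4 grows faster: any unbounded function dominates a constant.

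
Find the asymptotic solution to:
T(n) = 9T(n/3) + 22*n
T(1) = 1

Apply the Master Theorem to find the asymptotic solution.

a=9, b=3, f(n)=22*n. log_3(9) = 2. Case 1 of Master Theorem: T(n) = O(n^2).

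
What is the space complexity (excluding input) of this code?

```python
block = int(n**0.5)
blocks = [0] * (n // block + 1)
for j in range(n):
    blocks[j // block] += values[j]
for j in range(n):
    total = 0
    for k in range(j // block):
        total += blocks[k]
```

Space complexity: O(sqrt(n)).
Storage scales with sqrt(n).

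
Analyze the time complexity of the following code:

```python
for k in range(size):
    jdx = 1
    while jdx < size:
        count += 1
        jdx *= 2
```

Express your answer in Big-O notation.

Time complexity: O(n log n).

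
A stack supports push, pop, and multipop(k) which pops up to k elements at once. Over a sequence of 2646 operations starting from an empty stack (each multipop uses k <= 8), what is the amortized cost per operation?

Each element is pushed exactly once and popped at most once (whether by pop or as part of a multipop). So the total number of individual pops over the whole sequence is at most the number of pushes, which is at most 2646. Total work <= 2 * 2646, hence O(1) amortized per operation.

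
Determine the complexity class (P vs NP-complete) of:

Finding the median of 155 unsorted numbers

This problem is in P: linear-time selection (median-of-medians) runs in O(n).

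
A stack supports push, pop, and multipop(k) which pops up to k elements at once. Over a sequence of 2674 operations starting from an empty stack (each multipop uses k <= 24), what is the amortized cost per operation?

Each element is pushed exactly once and popped at most once (whether by pop or as part of a multipop). So the total number of individual pops over the whole sequence is at most the number of pushes, which is at most 2674. Total work <= 2 * 2674, hence O(1) amortized per operation.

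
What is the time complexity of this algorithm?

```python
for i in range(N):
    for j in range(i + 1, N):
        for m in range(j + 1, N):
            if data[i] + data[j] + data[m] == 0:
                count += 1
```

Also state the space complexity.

Time complexity: O(n^3).
Space complexity: O(1).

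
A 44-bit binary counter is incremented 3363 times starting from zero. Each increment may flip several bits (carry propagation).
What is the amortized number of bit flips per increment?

Bit i flips on every 2^i-th increment, so over 3363 increments bit i flips floor(3363/2^i) times. Summing over i: total flips < 2 * 3363. Amortized: < 2 = O(1) per increment.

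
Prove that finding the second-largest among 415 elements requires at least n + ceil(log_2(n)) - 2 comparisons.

Lower bound (adversary): identifying the maximum requires 415-1 comparisons (each eliminates one candidate). Assign weight 1 to each element; on each comparison the adversary lets the heavier side win and gives it the loser's weight. The max ends with weight 415, but each comparison it wins at most doubles its weight, so the max must win >= ceil(log_2(415)) = 9 comparisons. The second-largest is one of those 9 direct losers to the max, and identifying which one is largest needs >= 9-1 further comparisons. Total >= 415-1 + 9-1 = 422.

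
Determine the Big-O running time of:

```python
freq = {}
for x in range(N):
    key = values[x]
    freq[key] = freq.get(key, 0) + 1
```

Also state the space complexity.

Time complexity: O(n).
Space complexity: O(n).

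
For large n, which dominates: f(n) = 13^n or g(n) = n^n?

g(n) = n^n grows faster: n^n / 13^n = (n/13)^n -> infinity once n > 13.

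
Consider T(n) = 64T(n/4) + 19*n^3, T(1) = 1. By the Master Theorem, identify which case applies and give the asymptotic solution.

a=64, b=4, f(n)=19*n^3.
log_4(64) = 3, so n^(log_b(a)) = n^3.
f(n) = Theta(n^3), so Case 2 applies.
T(n) = Theta(n^3 log n).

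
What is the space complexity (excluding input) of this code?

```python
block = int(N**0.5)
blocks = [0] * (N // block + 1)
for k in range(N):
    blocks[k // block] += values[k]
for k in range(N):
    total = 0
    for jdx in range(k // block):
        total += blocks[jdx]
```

Space complexity: O(sqrt(n)).
Storage scales with sqrt(n).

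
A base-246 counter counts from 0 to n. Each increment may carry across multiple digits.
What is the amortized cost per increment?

Digit at position i changes every 246^i increments. Total digit changes over n increments: n * 246/(246-1) = O(n). Amortized: O(1).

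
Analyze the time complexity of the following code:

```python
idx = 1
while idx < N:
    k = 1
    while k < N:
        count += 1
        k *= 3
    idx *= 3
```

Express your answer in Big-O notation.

Time complexity: O(log^2 n).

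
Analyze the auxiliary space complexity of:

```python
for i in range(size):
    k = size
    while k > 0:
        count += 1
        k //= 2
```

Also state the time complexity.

Space complexity: O(1).
Only a constant amount of auxiliary storage is used; nothing grows with n.
Time complexity: O(n log n).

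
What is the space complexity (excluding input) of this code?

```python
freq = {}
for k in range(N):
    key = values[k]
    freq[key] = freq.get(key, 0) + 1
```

Space complexity: O(n).
Auxiliary storage grows linearly with the input size n in the worst case.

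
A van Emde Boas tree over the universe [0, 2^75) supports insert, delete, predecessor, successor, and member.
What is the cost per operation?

vEB recursively partitions [0, 37778931862957161709568) into sqrt(u) clusters of size sqrt(u). Each operation recurses into either one cluster or the summary, never both: T(u) = T(sqrt(u)) + O(1) => T(u) = O(log log u) = O(log 75). This is worst-case, not just amortized.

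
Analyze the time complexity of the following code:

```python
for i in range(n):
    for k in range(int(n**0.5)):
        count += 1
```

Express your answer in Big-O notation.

Time complexity: O(n * sqrt(n)).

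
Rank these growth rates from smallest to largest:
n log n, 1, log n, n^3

Ordered by growth rate: 1 < log n < n log n < n^3.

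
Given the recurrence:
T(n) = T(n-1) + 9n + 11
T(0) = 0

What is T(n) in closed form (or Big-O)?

Dominant term in sum is 9*sum(i, i=1..n) = 9*n*(n+1)/2 = O(n^2).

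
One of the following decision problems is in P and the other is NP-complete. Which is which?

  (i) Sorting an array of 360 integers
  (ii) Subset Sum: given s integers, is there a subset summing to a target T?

(i) is P: merge sort runs in O(n log n).
(ii) is NP-complete: one of Karp's 21 NP-complete problems.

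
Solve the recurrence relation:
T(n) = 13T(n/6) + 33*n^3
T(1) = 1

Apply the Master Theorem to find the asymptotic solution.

a=13, b=6, f(n)=33*n^3. log_6(13) = 1.432 < 3. Case 3: T(n) = O(n^3).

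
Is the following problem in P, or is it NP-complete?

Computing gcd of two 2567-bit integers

This problem is in P: the Euclidean algorithm runs in polynomial time in the bit-length.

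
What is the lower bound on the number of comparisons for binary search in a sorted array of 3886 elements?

With 3886 possible positions, we need at least ceil(log_2(3886)) = 12 comparisons. Each comparison splits the remaining candidates by at most half.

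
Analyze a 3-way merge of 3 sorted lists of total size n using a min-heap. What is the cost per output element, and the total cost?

Maintain a min-heap of size 3 holding the current head of each list. Each output step does one extract-min (O(log 3)) and one insert of that list's next element (O(log 3)). Each of the n elements passes through the heap exactly once, so the total cost is O(n log 3), i.e. O(log 3) per output element.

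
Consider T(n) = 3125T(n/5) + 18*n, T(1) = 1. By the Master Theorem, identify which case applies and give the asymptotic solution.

a=3125, b=5, f(n)=18*n.
log_5(3125) = 5 > 1.
Since f(n) = O(n^1) is polynomially smaller than n^5, Case 1 applies.
T(n) = Theta(n^5).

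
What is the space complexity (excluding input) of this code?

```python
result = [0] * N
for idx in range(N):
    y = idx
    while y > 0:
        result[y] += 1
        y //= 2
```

Space complexity: O(n).
Auxiliary storage grows linearly with the input size n in the worst case.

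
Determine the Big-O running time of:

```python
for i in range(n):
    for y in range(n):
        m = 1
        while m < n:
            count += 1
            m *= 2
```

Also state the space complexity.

Time complexity: O(n^2 log n).
Space complexity: O(1).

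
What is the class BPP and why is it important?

BPP (Bounded-error Probabilistic Polynomial time) is the class of problems solvable by a randomized algorithm in polynomial time with error probability at most 1/3. BPP contains P and is contained in PSPACE. It is widely conjectured that P = BPP, meaning randomness does not help for decision problems.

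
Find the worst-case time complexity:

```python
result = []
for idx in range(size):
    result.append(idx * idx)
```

Time complexity: O(n).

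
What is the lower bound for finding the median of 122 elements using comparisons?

To find the median of 122 elements, every element must be compared at least once, so the lower bound is Omega(n). The BFPRT algorithm achieves O(n), making this tight.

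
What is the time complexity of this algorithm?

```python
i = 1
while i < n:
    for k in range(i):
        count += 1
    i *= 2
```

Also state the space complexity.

Time complexity: O(n).
Space complexity: O(1).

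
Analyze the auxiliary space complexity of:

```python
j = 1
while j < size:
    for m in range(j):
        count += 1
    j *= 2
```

Space complexity: O(1).
Only a constant amount of auxiliary storage is used; nothing grows with n.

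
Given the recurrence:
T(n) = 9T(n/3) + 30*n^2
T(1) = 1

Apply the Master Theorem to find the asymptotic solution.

a=9, b=3, f(n)=30*n^2. log_3(9) = 2. Case 2: T(n) = O(n^2 log n).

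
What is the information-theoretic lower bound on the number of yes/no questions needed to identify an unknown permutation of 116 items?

There are 116! = 33931086844518982011982560935885732032396635556994207701963662088123265314176330336254535971207181169698868584991941607780111073928236261199604691797570505851011072000000000000000000000000000 permutations. Each yes/no question gives at most 1 bit, so at least ceil(log_2(33931086844518982011982560935885732032396635556994207701963662088123265314176330336254535971207181169698868584991941607780111073928236261199604691797570505851011072000000000000000000000000000)) = 633 questions are needed.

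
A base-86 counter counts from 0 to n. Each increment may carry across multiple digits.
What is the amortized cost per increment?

Digit at position i changes every 86^i increments. Total digit changes over n increments: n * 86/(86-1) = O(n). Amortized: O(1).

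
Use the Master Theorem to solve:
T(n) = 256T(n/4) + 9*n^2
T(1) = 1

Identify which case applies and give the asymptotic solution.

a=256, b=4, f(n)=9*n^2.
log_4(256) = 4 > 2.
Since f(n) = O(n^2) is polynomially smaller than n^4, Case 1 applies.
T(n) = Theta(n^4).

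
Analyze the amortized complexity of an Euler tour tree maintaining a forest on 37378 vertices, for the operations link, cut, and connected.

An Euler tour tree stores each tree's Euler tour as a balanced BST keyed by tour position. On 37378 vertices: link concatenates two tours via O(1) splits/joins of size <= 2*37378 (O(log n)); cut splits the tour at the two occurrences of the edge (O(log n)); connected compares BST roots (O(log n) to find the root). All O(log n) amortized.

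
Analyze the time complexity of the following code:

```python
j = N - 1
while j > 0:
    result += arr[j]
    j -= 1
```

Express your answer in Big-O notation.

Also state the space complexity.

Time complexity: O(n).
Space complexity: O(1).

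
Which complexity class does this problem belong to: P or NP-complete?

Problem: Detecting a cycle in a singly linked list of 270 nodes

This problem is in P: Floyd's tortoise-and-hare runs in O(n) time, O(1) space.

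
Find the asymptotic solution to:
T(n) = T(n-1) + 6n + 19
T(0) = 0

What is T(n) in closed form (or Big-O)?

Dominant term in sum is 6*sum(i, i=1..n) = 6*n*(n+1)/2 = O(n^2).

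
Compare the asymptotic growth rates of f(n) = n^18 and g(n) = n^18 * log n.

g(n) = n^18 * log n grows faster: extra log n factor -> infinity.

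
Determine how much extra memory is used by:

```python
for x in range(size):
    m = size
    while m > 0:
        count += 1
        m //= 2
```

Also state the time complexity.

Space complexity: O(1).
Only a constant amount of auxiliary storage is used; nothing grows with n.
Time complexity: O(n log n).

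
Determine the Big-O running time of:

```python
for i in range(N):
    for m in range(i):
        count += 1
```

Time complexity: O(n^2).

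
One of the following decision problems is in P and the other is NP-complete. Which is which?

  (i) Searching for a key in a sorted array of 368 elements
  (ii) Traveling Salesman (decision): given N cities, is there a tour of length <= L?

(i) is P: binary search runs in O(log n).
(ii) is NP-complete: reduces from Hamiltonian Cycle.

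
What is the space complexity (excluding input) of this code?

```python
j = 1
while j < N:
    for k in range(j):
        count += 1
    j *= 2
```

Space complexity: O(1).
Only a constant amount of auxiliary storage is used; nothing grows with n.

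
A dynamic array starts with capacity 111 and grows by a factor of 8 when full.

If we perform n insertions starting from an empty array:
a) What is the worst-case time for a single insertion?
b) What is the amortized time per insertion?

(a) Worst-case single insertion: O(n) -- when the array is full at capacity c, the resize copies all c elements, and c can be Theta(n).
(b) Resizes happen at sizes 111, 888, 7104, ... Total copy cost for n insertions: 111 + 888 + ... = O(n) (geometric series with ratio 1/8). Amortized cost per insertion: O(n)/n = O(1).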